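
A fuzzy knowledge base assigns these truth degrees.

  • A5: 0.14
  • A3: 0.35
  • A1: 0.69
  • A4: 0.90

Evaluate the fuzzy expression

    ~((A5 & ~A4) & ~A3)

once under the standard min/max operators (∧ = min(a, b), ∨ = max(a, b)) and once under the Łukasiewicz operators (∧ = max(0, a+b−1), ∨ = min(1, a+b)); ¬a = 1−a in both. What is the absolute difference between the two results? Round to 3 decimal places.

Under standard min/max:
  ~A4 = 1 − 0.90 = 0.10
  A5 & ~A4 = min(a, b) on (0.14, 0.10) = 0.10
  ~A3 = 1 − 0.35 = 0.65
  (A5 & ~A4) & ~A3 = min(a, b) on (0.10, 0.65) = 0.10
  ~((A5 & ~A4) & ~A3) = 1 − 0.10 = 0.90
  → value = 0.9000
Under Łukasiewicz:
  ~A4 = 1 − 0.90 = 0.10
  A5 & ~A4 = max(0, a+b−1) on (0.14, 0.10) = 0.00
  ~A3 = 1 − 0.35 = 0.65
  (A5 & ~A4) & ~A3 = max(0, a+b−1) on (0.00, 0.65) = 0.00
  ~((A5 & ~A4) & ~A3) = 1 − 0.00 = 1.00
  → value = 1.0000
|0.9000 − 1.0000| = 0.100

0.100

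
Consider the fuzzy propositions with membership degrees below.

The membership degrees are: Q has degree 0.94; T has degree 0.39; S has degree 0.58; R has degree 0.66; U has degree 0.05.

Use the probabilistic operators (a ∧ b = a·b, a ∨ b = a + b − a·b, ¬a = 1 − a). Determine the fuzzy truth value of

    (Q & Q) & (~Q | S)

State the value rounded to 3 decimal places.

0.535

Q & Q = a·b on (0.9400, 0.9400) = 0.8836
~Q = 1 − 0.9400 = 0.0600
~Q | S = a + b − a·b on (0.0600, 0.5800) = 0.6052
(Q & Q) & (~Q | S) = a·b on (0.8836, 0.6052) = 0.5348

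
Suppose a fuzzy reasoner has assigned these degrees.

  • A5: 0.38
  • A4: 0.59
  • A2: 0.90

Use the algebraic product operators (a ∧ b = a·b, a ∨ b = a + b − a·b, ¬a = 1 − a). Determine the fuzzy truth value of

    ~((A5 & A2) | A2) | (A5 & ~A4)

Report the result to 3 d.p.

A5 & A2 = a·b on (0.3800, 0.9000) = 0.3420
(A5 & A2) | A2 = a + b − a·b on (0.3420, 0.9000) = 0.9342
~((A5 & A2) | A2) = 1 − 0.9342 = 0.0658
~A4 = 1 − 0.5900 = 0.4100
A5 & ~A4 = a·b on (0.3800, 0.4100) = 0.1558
~((A5 & A2) | A2) | (A5 & ~A4) = a + b − a·b on (0.0658, 0.1558) = 0.2113

0.211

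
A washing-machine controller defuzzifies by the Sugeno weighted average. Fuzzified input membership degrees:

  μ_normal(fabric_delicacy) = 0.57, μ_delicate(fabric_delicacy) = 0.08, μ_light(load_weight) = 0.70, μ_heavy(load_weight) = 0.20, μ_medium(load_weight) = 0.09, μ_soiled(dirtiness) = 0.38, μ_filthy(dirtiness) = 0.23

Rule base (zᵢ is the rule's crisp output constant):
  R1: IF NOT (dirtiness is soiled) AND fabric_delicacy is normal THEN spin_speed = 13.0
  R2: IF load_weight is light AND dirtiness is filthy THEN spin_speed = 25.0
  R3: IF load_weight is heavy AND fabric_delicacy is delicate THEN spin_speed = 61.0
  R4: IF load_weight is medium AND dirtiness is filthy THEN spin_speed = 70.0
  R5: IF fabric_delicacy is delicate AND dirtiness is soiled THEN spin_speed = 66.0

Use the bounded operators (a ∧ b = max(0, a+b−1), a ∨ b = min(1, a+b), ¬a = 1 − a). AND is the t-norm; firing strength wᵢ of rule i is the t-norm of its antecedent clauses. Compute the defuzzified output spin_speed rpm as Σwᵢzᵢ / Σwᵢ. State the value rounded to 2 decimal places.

R1 (z=13.0): ¬soiled=1−0.38=0.62, normal=0.57; AND[max(0, a+b−1)] → w = 0.19
R2 (z=25.0): light=0.70, filthy=0.23; AND[max(0, a+b−1)] → w = 0.00
R3 (z=61.0): heavy=0.20, delicate=0.08; AND[max(0, a+b−1)] → w = 0.00
R4 (z=70.0): medium=0.09, filthy=0.23; AND[max(0, a+b−1)] → w = 0.00
R5 (z=66.0): delicate=0.08, soiled=0.38; AND[max(0, a+b−1)] → w = 0.00
Weighted average = (0.19·13.0 + 0.00·25.0 + 0.00·61.0 + 0.00·70.0 + 0.00·66.0) / (0.19 + 0.00 + 0.00 + 0.00 + 0.00)
  = 2.4700 / 0.1900 = 13.00

13.00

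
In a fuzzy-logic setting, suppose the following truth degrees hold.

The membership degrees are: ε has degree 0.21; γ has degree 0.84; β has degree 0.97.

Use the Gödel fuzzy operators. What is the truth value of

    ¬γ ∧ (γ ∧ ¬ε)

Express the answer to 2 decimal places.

¬γ = 1 − 0.84 = 0.16
¬ε = 1 − 0.21 = 0.79
γ ∧ ¬ε = min(a, b) on (0.84, 0.79) = 0.79
¬γ ∧ (γ ∧ ¬ε) = min(a, b) on (0.16, 0.79) = 0.16

0.16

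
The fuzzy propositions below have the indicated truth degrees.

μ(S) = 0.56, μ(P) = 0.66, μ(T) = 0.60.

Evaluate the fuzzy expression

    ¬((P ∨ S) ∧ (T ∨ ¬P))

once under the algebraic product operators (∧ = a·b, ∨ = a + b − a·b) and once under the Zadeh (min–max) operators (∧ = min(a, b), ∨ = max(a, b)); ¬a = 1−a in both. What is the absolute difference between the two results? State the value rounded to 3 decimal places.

Under algebraic product:
  P ∨ S = a + b − a·b on (0.6600, 0.5600) = 0.8504
  ¬P = 1 − 0.6600 = 0.3400
  T ∨ ¬P = a + b − a·b on (0.6000, 0.3400) = 0.7360
  (P ∨ S) ∧ (T ∨ ¬P) = a·b on (0.8504, 0.7360) = 0.6259
  ¬((P ∨ S) ∧ (T ∨ ¬P)) = 1 − 0.6259 = 0.3741
  → value = 0.3741
Under Zadeh (min–max):
  P ∨ S = max(a, b) on (0.66, 0.56) = 0.66
  ¬P = 1 − 0.66 = 0.34
  T ∨ ¬P = max(a, b) on (0.60, 0.34) = 0.60
  (P ∨ S) ∧ (T ∨ ¬P) = min(a, b) on (0.66, 0.60) = 0.60
  ¬((P ∨ S) ∧ (T ∨ ¬P)) = 1 − 0.60 = 0.40
  → value = 0.4000
|0.3741 − 0.4000| = 0.026

0.026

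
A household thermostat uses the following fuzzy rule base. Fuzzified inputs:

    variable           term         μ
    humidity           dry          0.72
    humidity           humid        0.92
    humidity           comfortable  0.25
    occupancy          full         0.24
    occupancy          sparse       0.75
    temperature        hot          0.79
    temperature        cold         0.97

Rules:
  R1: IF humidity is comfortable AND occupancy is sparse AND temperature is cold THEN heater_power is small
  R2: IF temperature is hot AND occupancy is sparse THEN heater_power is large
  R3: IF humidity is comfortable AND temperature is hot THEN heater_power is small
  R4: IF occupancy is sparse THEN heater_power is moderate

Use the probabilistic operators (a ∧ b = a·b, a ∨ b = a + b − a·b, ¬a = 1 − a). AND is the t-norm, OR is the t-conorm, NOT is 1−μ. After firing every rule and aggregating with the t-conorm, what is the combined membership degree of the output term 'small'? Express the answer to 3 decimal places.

R1: comfortable=0.25, sparse=0.75, cold=0.97; AND[a·b] → w = 0.1819
R2: hot=0.79, sparse=0.75; AND[a·b] → w = 0.5925
R3: comfortable=0.25, hot=0.79; AND[a·b] → w = 0.1975
R4: sparse=0.75 → w = 0.7500
Rules with consequent 'small': {R1, R3} → strengths 0.1819, 0.1975
Aggregate via t-conorm [a + b − a·b]: 0.3435

0.343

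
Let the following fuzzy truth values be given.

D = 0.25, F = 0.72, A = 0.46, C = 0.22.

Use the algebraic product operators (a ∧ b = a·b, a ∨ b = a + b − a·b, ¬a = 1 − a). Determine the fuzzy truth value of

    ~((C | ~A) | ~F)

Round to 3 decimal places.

0.258

~A = 1 − 0.4600 = 0.5400
C | ~A = a + b − a·b on (0.2200, 0.5400) = 0.6412
~F = 1 − 0.7200 = 0.2800
(C | ~A) | ~F = a + b − a·b on (0.6412, 0.2800) = 0.7417
~((C | ~A) | ~F) = 1 − 0.7417 = 0.2583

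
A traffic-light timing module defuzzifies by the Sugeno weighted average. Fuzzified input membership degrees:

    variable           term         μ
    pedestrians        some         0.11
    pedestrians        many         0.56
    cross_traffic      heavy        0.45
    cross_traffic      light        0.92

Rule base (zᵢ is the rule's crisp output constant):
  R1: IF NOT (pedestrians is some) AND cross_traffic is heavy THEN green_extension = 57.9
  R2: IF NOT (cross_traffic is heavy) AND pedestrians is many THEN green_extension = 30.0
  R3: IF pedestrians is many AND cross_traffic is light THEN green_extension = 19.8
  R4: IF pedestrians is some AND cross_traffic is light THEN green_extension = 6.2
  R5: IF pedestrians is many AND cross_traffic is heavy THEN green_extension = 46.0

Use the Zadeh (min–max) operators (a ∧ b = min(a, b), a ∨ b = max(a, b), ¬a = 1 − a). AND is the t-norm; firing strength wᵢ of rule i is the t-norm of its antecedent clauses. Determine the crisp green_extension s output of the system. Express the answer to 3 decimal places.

35.389

R1 (z=57.9): ¬some=1−0.11=0.89, heavy=0.45; AND[min(a, b)] → w = 0.45
R2 (z=30.0): ¬heavy=1−0.45=0.55, many=0.56; AND[min(a, b)] → w = 0.55
R3 (z=19.8): many=0.56, light=0.92; AND[min(a, b)] → w = 0.56
R4 (z=6.2): some=0.11, light=0.92; AND[min(a, b)] → w = 0.11
R5 (z=46.0): many=0.56, heavy=0.45; AND[min(a, b)] → w = 0.45
Weighted average = (0.45·57.9 + 0.55·30.0 + 0.56·19.8 + 0.11·6.2 + 0.45·46.0) / (0.45 + 0.55 + 0.56 + 0.11 + 0.45)
  = 75.0250 / 2.1200 = 35.389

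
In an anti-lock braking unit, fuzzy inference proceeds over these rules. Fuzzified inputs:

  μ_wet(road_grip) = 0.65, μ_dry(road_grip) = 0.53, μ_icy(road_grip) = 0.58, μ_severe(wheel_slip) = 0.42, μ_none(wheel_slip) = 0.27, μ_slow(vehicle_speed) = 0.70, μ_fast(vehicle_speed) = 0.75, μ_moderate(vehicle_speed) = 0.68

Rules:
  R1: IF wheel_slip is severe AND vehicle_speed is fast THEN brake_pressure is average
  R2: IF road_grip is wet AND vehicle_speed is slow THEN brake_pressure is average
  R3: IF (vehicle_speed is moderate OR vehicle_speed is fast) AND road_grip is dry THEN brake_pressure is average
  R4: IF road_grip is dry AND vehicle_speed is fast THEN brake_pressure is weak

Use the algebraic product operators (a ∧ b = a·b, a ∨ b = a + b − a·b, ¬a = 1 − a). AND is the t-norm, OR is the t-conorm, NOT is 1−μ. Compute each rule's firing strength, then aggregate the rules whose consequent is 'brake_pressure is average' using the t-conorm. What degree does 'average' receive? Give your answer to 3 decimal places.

0.809

R1: severe=0.42, fast=0.75; AND[a·b] → w = 0.3150
R2: wet=0.65, slow=0.70; AND[a·b] → w = 0.4550
R3: (moderate=0.68 OR fast=0.75) = 0.9200; AND[a·b] with dry=0.53 → w = 0.4876
R4: dry=0.53, fast=0.75; AND[a·b] → w = 0.3975
Rules with consequent 'average': {R1, R2, R3} → strengths 0.3150, 0.4550, 0.4876
Aggregate via t-conorm [a + b − a·b]: 0.8087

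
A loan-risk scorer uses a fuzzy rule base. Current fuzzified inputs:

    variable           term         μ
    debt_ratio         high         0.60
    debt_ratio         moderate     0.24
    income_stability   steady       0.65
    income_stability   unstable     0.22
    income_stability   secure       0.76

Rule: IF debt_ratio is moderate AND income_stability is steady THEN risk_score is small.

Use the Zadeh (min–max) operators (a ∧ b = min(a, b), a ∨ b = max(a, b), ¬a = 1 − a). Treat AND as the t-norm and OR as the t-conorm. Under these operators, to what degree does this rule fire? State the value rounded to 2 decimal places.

0.24

firing strength: moderate=0.24, steady=0.65; AND[min(a, b)] → w = 0.24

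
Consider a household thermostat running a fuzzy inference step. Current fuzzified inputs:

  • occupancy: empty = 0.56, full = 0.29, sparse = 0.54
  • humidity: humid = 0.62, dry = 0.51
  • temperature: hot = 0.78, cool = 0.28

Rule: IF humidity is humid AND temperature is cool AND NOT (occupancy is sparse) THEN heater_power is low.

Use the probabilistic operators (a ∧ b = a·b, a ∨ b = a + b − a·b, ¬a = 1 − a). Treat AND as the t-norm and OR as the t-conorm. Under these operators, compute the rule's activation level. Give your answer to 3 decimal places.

firing strength: humid=0.62, cool=0.28, ¬sparse=1−0.54=0.46; AND[a·b] → w = 0.0799

0.080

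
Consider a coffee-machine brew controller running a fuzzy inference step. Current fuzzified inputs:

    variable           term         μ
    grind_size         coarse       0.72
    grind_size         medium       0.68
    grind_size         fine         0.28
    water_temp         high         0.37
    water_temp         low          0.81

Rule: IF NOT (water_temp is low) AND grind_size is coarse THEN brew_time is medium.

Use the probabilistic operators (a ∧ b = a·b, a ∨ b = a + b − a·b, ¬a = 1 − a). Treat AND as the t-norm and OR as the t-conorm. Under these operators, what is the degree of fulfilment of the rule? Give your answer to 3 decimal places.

0.137

firing strength: ¬low=1−0.81=0.19, coarse=0.72; AND[a·b] → w = 0.1368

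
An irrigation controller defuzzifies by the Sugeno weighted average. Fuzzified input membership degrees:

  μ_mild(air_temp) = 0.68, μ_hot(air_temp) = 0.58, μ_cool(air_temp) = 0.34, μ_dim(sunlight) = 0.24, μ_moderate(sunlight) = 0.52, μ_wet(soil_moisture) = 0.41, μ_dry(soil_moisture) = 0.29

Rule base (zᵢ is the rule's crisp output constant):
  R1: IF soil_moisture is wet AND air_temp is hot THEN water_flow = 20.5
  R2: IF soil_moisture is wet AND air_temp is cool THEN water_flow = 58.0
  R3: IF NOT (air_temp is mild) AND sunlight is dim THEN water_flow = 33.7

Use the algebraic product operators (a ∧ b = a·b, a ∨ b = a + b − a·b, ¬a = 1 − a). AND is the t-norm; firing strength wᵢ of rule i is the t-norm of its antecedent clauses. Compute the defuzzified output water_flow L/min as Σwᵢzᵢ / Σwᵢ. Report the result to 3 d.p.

34.247

R1 (z=20.5): wet=0.41, hot=0.58; AND[a·b] → w = 0.2378
R2 (z=58.0): wet=0.41, cool=0.34; AND[a·b] → w = 0.1394
R3 (z=33.7): ¬mild=1−0.68=0.32, dim=0.24; AND[a·b] → w = 0.0768
Weighted average = (0.2378·20.5 + 0.1394·58.0 + 0.0768·33.7) / (0.2378 + 0.1394 + 0.0768)
  = 15.5483 / 0.4540 = 34.247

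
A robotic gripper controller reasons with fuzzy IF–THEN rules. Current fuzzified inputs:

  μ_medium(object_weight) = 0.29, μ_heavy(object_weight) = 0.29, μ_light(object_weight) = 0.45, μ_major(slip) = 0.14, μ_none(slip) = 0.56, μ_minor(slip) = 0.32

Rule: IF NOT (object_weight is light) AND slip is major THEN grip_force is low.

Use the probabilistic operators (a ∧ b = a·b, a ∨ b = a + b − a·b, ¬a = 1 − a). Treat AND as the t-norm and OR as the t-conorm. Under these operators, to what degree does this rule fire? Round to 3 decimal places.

0.077

firing strength: ¬light=1−0.45=0.55, major=0.14; AND[a·b] → w = 0.0770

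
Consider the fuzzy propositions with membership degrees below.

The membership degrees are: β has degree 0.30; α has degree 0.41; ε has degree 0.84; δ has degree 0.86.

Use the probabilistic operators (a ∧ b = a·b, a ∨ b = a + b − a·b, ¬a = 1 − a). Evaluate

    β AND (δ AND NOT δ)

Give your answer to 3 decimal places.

0.036

NOT δ = 1 − 0.8600 = 0.1400
δ AND NOT δ = a·b on (0.8600, 0.1400) = 0.1204
β AND (δ AND NOT δ) = a·b on (0.3000, 0.1204) = 0.0361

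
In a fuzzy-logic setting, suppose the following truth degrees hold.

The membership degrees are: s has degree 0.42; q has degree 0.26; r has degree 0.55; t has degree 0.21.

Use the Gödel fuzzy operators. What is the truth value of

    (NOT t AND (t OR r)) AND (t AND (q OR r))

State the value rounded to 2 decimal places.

NOT t = 1 − 0.21 = 0.79
t OR r = max(a, b) on (0.21, 0.55) = 0.55
NOT t AND (t OR r) = min(a, b) on (0.79, 0.55) = 0.55
q OR r = max(a, b) on (0.26, 0.55) = 0.55
t AND (q OR r) = min(a, b) on (0.21, 0.55) = 0.21
(NOT t AND (t OR r)) AND (t AND (q OR r)) = min(a, b) on (0.55, 0.21) = 0.21

0.21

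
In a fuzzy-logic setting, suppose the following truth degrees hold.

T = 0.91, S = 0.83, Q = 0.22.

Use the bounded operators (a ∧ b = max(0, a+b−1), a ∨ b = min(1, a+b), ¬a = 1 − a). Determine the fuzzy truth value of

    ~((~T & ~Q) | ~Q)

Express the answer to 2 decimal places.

~T = 1 − 0.91 = 0.09
~Q = 1 − 0.22 = 0.78
~T & ~Q = max(0, a+b−1) on (0.09, 0.78) = 0.00
~Q = 1 − 0.22 = 0.78
(~T & ~Q) | ~Q = min(1, a+b) on (0.00, 0.78) = 0.78
~((~T & ~Q) | ~Q) = 1 − 0.78 = 0.22

0.22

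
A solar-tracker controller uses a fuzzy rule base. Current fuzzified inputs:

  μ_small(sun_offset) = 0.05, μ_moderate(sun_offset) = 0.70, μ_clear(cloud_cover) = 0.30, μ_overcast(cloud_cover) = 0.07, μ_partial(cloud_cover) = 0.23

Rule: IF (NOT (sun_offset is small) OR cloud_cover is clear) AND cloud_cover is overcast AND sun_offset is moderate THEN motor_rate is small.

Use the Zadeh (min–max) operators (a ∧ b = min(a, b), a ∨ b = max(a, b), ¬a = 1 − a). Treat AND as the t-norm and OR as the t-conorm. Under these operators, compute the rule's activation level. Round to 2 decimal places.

firing strength: (¬small=1−0.05=0.95 OR clear=0.30) = 0.95; AND[min(a, b)] with overcast=0.07, moderate=0.70 → w = 0.07

0.07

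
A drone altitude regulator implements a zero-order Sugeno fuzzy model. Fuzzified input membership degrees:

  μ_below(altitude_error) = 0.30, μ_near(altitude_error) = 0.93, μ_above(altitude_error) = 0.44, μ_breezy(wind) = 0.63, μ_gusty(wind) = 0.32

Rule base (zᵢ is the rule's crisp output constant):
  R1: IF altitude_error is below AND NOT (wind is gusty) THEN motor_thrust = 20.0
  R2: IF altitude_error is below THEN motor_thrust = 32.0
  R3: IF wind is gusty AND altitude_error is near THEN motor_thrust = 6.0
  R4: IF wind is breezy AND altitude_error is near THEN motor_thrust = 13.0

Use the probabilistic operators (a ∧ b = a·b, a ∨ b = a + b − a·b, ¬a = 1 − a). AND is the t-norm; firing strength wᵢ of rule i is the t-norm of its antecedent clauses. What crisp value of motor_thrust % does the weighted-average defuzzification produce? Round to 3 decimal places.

16.636

R1 (z=20.0): below=0.30, ¬gusty=1−0.32=0.68; AND[a·b] → w = 0.2040
R2 (z=32.0): below=0.30 → w = 0.3000
R3 (z=6.0): gusty=0.32, near=0.93; AND[a·b] → w = 0.2976
R4 (z=13.0): breezy=0.63, near=0.93; AND[a·b] → w = 0.5859
Weighted average = (0.2040·20.0 + 0.3000·32.0 + 0.2976·6.0 + 0.5859·13.0) / (0.2040 + 0.3000 + 0.2976 + 0.5859)
  = 23.0823 / 1.3875 = 16.636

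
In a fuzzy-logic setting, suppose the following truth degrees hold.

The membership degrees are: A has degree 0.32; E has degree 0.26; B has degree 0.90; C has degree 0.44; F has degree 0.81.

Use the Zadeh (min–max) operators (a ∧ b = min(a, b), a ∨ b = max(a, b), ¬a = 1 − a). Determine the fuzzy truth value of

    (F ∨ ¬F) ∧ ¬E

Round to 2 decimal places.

0.74

¬F = 1 − 0.81 = 0.19
F ∨ ¬F = max(a, b) on (0.81, 0.19) = 0.81
¬E = 1 − 0.26 = 0.74
(F ∨ ¬F) ∧ ¬E = min(a, b) on (0.81, 0.74) = 0.74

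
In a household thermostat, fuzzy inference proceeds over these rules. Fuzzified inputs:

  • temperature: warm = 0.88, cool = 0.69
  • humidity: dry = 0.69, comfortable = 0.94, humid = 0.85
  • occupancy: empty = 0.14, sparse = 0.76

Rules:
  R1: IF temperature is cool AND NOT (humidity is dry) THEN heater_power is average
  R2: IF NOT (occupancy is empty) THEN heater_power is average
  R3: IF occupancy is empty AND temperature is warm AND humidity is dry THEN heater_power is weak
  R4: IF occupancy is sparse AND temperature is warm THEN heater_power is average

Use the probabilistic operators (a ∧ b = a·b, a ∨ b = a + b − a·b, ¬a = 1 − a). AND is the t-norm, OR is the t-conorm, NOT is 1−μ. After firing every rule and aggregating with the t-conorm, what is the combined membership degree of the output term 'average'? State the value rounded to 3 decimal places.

R1: cool=0.69, ¬dry=1−0.69=0.31; AND[a·b] → w = 0.2139
R2: ¬empty=1−0.14=0.86 → w = 0.8600
R3: empty=0.14, warm=0.88, dry=0.69; AND[a·b] → w = 0.0850
R4: sparse=0.76, warm=0.88; AND[a·b] → w = 0.6688
Rules with consequent 'average': {R1, R2, R4} → strengths 0.2139, 0.8600, 0.6688
Aggregate via t-conorm [a + b − a·b]: 0.9636

0.964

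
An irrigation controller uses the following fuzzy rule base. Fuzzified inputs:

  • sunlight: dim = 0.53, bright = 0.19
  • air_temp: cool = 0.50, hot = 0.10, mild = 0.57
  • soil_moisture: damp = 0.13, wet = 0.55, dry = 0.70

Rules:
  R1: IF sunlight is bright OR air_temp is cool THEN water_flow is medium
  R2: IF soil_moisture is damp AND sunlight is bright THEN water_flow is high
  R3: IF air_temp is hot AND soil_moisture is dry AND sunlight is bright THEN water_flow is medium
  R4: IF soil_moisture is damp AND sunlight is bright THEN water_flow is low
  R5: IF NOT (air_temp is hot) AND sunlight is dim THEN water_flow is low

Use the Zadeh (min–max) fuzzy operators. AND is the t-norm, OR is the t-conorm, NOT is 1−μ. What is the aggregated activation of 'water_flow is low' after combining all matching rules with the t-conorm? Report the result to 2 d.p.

R1: bright=0.19, cool=0.50; OR[max(a, b)] → w = 0.50
R2: damp=0.13, bright=0.19; AND[min(a, b)] → w = 0.13
R3: hot=0.10, dry=0.70, bright=0.19; AND[min(a, b)] → w = 0.10
R4: damp=0.13, bright=0.19; AND[min(a, b)] → w = 0.13
R5: ¬hot=1−0.10=0.90, dim=0.53; AND[min(a, b)] → w = 0.53
Rules with consequent 'low': {R4, R5} → strengths 0.13, 0.53
Aggregate via t-conorm [max(a, b)]: 0.53

0.53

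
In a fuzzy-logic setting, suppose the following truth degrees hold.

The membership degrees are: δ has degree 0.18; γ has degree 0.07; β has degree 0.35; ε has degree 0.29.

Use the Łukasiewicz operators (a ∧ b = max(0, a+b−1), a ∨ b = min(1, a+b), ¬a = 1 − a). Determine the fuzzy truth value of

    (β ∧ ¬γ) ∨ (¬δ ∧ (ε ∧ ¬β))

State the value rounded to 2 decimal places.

0.28

¬γ = 1 − 0.07 = 0.93
β ∧ ¬γ = max(0, a+b−1) on (0.35, 0.93) = 0.28
¬δ = 1 − 0.18 = 0.82
¬β = 1 − 0.35 = 0.65
ε ∧ ¬β = max(0, a+b−1) on (0.29, 0.65) = 0.00
¬δ ∧ (ε ∧ ¬β) = max(0, a+b−1) on (0.82, 0.00) = 0.00
(β ∧ ¬γ) ∨ (¬δ ∧ (ε ∧ ¬β)) = min(1, a+b) on (0.28, 0.00) = 0.28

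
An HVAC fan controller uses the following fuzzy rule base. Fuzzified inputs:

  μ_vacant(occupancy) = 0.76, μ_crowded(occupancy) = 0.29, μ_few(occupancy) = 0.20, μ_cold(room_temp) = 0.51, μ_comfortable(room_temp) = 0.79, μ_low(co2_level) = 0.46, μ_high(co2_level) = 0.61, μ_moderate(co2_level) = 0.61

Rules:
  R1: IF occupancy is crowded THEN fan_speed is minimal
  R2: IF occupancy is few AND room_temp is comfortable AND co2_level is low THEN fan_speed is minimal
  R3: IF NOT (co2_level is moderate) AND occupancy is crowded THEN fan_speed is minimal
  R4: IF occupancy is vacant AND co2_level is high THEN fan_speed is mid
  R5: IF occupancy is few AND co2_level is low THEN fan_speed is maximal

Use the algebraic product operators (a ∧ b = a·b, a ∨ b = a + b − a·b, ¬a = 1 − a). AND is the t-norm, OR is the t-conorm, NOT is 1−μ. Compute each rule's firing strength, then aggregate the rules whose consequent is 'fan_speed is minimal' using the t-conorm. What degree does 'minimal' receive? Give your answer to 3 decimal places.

0.416

R1: crowded=0.29 → w = 0.2900
R2: few=0.20, comfortable=0.79, low=0.46; AND[a·b] → w = 0.0727
R3: ¬moderate=1−0.61=0.39, crowded=0.29; AND[a·b] → w = 0.1131
R4: vacant=0.76, high=0.61; AND[a·b] → w = 0.4636
R5: few=0.20, low=0.46; AND[a·b] → w = 0.0920
Rules with consequent 'minimal': {R1, R2, R3} → strengths 0.2900, 0.0727, 0.1131
Aggregate via t-conorm [a + b − a·b]: 0.4161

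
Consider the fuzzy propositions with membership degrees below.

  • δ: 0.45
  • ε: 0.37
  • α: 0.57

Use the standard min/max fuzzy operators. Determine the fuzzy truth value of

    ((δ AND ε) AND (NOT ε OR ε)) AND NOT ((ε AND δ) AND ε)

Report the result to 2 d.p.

δ AND ε = min(a, b) on (0.45, 0.37) = 0.37
NOT ε = 1 − 0.37 = 0.63
NOT ε OR ε = max(a, b) on (0.63, 0.37) = 0.63
(δ AND ε) AND (NOT ε OR ε) = min(a, b) on (0.37, 0.63) = 0.37
ε AND δ = min(a, b) on (0.37, 0.45) = 0.37
(ε AND δ) AND ε = min(a, b) on (0.37, 0.37) = 0.37
NOT ((ε AND δ) AND ε) = 1 − 0.37 = 0.63
((δ AND ε) AND (NOT ε OR ε)) AND NOT ((ε AND δ) AND ε) = min(a, b) on (0.37, 0.63) = 0.37

0.37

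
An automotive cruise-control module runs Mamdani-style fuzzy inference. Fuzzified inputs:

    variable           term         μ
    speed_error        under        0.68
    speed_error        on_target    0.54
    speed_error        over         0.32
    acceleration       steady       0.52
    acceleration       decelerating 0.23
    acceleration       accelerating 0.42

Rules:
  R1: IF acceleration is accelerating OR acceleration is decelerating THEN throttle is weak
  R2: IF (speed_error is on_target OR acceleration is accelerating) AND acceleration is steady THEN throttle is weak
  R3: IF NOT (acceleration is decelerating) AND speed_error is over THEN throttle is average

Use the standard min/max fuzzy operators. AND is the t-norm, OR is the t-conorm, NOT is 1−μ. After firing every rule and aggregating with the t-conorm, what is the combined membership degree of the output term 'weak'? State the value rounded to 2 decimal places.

0.52

R1: accelerating=0.42, decelerating=0.23; OR[max(a, b)] → w = 0.42
R2: (on_target=0.54 OR accelerating=0.42) = 0.54; AND[min(a, b)] with steady=0.52 → w = 0.52
R3: ¬decelerating=1−0.23=0.77, over=0.32; AND[min(a, b)] → w = 0.32
Rules with consequent 'weak': {R1, R2} → strengths 0.42, 0.52
Aggregate via t-conorm [max(a, b)]: 0.52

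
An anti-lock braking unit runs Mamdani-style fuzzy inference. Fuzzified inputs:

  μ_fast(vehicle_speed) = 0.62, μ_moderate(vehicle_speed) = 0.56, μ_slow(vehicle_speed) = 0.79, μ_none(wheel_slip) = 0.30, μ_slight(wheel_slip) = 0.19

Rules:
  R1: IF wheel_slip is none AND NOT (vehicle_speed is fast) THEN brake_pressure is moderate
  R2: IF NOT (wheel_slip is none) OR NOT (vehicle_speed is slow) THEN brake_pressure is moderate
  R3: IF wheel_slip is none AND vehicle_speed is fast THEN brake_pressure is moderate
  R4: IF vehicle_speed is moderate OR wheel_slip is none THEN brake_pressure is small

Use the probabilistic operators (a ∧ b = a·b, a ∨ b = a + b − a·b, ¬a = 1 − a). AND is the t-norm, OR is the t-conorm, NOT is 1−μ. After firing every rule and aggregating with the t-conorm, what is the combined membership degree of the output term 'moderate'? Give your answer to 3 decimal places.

0.829

R1: none=0.30, ¬fast=1−0.62=0.38; AND[a·b] → w = 0.1140
R2: ¬none=1−0.30=0.70, ¬slow=1−0.79=0.21; OR[a + b − a·b] → w = 0.7630
R3: none=0.30, fast=0.62; AND[a·b] → w = 0.1860
R4: moderate=0.56, none=0.30; OR[a + b − a·b] → w = 0.6920
Rules with consequent 'moderate': {R1, R2, R3} → strengths 0.1140, 0.7630, 0.1860
Aggregate via t-conorm [a + b − a·b]: 0.8291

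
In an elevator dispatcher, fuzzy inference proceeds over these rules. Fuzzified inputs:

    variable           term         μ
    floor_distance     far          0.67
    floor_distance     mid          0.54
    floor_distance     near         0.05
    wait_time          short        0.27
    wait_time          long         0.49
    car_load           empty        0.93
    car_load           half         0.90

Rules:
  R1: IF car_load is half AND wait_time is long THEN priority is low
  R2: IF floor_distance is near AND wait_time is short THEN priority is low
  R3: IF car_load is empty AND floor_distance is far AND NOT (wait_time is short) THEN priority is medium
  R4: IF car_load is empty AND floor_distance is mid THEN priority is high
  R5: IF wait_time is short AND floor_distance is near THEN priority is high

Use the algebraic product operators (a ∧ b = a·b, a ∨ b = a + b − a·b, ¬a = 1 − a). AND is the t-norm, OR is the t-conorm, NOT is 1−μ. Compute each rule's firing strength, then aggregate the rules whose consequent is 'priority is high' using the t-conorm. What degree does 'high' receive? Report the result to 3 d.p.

0.509

R1: half=0.90, long=0.49; AND[a·b] → w = 0.4410
R2: near=0.05, short=0.27; AND[a·b] → w = 0.0135
R3: empty=0.93, far=0.67, ¬short=1−0.27=0.73; AND[a·b] → w = 0.4549
R4: empty=0.93, mid=0.54; AND[a·b] → w = 0.5022
R5: short=0.27, near=0.05; AND[a·b] → w = 0.0135
Rules with consequent 'high': {R4, R5} → strengths 0.5022, 0.0135
Aggregate via t-conorm [a + b − a·b]: 0.5089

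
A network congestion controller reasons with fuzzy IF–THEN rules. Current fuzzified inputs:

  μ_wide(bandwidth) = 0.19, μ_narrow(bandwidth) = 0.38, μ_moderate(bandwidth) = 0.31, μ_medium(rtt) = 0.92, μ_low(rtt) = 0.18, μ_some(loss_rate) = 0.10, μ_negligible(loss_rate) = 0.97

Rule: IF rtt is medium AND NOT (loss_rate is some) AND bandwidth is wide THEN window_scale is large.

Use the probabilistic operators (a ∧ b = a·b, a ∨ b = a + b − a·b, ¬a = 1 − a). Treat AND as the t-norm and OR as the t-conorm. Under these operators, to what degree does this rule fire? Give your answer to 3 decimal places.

0.157

firing strength: medium=0.92, ¬some=1−0.10=0.90, wide=0.19; AND[a·b] → w = 0.1573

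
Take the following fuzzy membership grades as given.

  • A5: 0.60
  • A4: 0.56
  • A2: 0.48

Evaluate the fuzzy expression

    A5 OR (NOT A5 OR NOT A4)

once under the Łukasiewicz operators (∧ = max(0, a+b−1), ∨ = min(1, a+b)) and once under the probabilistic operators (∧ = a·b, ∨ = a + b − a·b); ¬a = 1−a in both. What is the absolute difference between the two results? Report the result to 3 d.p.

Under Łukasiewicz:
  NOT A5 = 1 − 0.60 = 0.40
  NOT A4 = 1 − 0.56 = 0.44
  NOT A5 OR NOT A4 = min(1, a+b) on (0.40, 0.44) = 0.84
  A5 OR (NOT A5 OR NOT A4) = min(1, a+b) on (0.60, 0.84) = 1.00
  → value = 1.0000
Under probabilistic:
  NOT A5 = 1 − 0.6000 = 0.4000
  NOT A4 = 1 − 0.5600 = 0.4400
  NOT A5 OR NOT A4 = a + b − a·b on (0.4000, 0.4400) = 0.6640
  A5 OR (NOT A5 OR NOT A4) = a + b − a·b on (0.6000, 0.6640) = 0.8656
  → value = 0.8656
|1.0000 − 0.8656| = 0.134

0.134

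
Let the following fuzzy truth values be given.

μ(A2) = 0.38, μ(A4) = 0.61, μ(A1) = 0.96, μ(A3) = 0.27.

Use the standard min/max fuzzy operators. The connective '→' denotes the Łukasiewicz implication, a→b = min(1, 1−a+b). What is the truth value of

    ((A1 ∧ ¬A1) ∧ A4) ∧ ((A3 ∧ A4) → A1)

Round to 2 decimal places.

0.04

¬A1 = 1 − 0.96 = 0.04
A1 ∧ ¬A1 = min(a, b) on (0.96, 0.04) = 0.04
(A1 ∧ ¬A1) ∧ A4 = min(a, b) on (0.04, 0.61) = 0.04
A3 ∧ A4 = min(a, b) on (0.27, 0.61) = 0.27
(A3 ∧ A4) → A1  [Łukasiewicz: min(1, 1−a+b)] with a=0.27, b=0.96 → 1.00
((A1 ∧ ¬A1) ∧ A4) ∧ ((A3 ∧ A4) → A1) = min(a, b) on (0.04, 1.00) = 0.04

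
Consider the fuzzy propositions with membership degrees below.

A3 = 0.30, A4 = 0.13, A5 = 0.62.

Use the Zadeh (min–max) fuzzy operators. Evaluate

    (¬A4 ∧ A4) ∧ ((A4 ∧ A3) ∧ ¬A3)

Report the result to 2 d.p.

¬A4 = 1 − 0.13 = 0.87
¬A4 ∧ A4 = min(a, b) on (0.87, 0.13) = 0.13
A4 ∧ A3 = min(a, b) on (0.13, 0.30) = 0.13
¬A3 = 1 − 0.30 = 0.70
(A4 ∧ A3) ∧ ¬A3 = min(a, b) on (0.13, 0.70) = 0.13
(¬A4 ∧ A4) ∧ ((A4 ∧ A3) ∧ ¬A3) = min(a, b) on (0.13, 0.13) = 0.13

0.13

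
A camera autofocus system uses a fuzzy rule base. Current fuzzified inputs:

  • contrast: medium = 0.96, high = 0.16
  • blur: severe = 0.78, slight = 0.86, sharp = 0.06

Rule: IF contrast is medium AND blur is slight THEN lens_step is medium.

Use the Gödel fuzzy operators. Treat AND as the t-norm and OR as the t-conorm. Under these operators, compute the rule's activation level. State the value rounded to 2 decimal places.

firing strength: medium=0.96, slight=0.86; AND[min(a, b)] → w = 0.86

0.86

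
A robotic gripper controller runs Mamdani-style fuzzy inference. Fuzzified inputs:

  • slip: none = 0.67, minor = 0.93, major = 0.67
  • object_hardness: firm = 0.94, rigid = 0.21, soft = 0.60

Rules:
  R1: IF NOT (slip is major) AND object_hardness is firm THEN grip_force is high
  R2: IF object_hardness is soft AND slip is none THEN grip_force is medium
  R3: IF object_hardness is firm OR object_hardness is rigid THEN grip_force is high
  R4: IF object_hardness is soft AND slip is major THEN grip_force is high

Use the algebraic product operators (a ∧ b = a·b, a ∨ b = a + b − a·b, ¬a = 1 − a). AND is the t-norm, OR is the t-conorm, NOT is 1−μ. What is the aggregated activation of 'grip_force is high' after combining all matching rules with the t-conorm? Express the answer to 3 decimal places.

0.980

R1: ¬major=1−0.67=0.33, firm=0.94; AND[a·b] → w = 0.3102
R2: soft=0.60, none=0.67; AND[a·b] → w = 0.4020
R3: firm=0.94, rigid=0.21; OR[a + b − a·b] → w = 0.9526
R4: soft=0.60, major=0.67; AND[a·b] → w = 0.4020
Rules with consequent 'high': {R1, R3, R4} → strengths 0.3102, 0.9526, 0.4020
Aggregate via t-conorm [a + b − a·b]: 0.9804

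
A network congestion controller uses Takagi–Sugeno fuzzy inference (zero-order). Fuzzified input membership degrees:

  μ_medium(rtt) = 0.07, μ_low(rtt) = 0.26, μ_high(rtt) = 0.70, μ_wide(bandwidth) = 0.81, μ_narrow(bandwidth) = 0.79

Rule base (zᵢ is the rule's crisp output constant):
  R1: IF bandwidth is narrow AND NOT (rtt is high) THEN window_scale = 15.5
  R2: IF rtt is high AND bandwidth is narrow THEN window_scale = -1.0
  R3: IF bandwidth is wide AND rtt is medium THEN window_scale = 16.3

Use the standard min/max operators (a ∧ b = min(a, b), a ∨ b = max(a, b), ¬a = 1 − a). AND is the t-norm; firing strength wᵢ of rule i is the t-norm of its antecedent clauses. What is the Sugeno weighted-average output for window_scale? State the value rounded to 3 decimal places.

4.758

R1 (z=15.5): narrow=0.79, ¬high=1−0.70=0.30; AND[min(a, b)] → w = 0.30
R2 (z=-1.0): high=0.70, narrow=0.79; AND[min(a, b)] → w = 0.70
R3 (z=16.3): wide=0.81, medium=0.07; AND[min(a, b)] → w = 0.07
Weighted average = (0.30·15.5 + 0.70·-1.0 + 0.07·16.3) / (0.30 + 0.70 + 0.07)
  = 5.0910 / 1.0700 = 4.758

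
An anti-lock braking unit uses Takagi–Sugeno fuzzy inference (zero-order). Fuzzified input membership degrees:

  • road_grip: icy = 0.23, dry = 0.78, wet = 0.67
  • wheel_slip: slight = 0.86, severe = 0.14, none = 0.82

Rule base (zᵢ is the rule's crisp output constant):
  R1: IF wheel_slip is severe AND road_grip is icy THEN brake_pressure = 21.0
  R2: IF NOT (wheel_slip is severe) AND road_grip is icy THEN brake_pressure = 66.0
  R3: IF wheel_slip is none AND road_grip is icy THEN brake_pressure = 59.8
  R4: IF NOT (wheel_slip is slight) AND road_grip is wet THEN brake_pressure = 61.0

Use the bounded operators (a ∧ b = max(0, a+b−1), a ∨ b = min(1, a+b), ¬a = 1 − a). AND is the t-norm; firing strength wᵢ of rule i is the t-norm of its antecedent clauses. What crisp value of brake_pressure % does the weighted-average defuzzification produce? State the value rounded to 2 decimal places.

63.79

R1 (z=21.0): severe=0.14, icy=0.23; AND[max(0, a+b−1)] → w = 0.00
R2 (z=66.0): ¬severe=1−0.14=0.86, icy=0.23; AND[max(0, a+b−1)] → w = 0.09
R3 (z=59.8): none=0.82, icy=0.23; AND[max(0, a+b−1)] → w = 0.05
R4 (z=61.0): ¬slight=1−0.86=0.14, wet=0.67; AND[max(0, a+b−1)] → w = 0.00
Weighted average = (0.00·21.0 + 0.09·66.0 + 0.05·59.8 + 0.00·61.0) / (0.00 + 0.09 + 0.05 + 0.00)
  = 8.9300 / 0.1400 = 63.79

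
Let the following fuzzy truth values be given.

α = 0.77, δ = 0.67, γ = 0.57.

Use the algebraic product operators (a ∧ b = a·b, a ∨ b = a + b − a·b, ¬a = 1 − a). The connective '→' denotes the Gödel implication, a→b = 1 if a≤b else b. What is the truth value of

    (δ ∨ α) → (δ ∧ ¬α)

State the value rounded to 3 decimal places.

δ ∨ α = a + b − a·b on (0.6700, 0.7700) = 0.9241
¬α = 1 − 0.7700 = 0.2300
δ ∧ ¬α = a·b on (0.6700, 0.2300) = 0.1541
(δ ∨ α) → (δ ∧ ¬α)  [Gödel: 1 if a≤b else b] with a=0.9241, b=0.1541 → 0.1541

0.154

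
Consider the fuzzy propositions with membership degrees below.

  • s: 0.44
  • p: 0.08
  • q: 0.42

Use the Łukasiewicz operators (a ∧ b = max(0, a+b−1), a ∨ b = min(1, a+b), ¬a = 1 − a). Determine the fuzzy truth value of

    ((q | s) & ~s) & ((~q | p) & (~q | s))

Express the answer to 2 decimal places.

0.08

q | s = min(1, a+b) on (0.42, 0.44) = 0.86
~s = 1 − 0.44 = 0.56
(q | s) & ~s = max(0, a+b−1) on (0.86, 0.56) = 0.42
~q = 1 − 0.42 = 0.58
~q | p = min(1, a+b) on (0.58, 0.08) = 0.66
~q = 1 − 0.42 = 0.58
~q | s = min(1, a+b) on (0.58, 0.44) = 1.00
(~q | p) & (~q | s) = max(0, a+b−1) on (0.66, 1.00) = 0.66
((q | s) & ~s) & ((~q | p) & (~q | s)) = max(0, a+b−1) on (0.42, 0.66) = 0.08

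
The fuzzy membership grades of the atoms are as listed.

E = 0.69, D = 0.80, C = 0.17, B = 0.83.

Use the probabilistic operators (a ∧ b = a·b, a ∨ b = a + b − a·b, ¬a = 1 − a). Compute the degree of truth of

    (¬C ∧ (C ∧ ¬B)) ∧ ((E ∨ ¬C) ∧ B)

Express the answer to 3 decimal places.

0.019

¬C = 1 − 0.1700 = 0.8300
¬B = 1 − 0.8300 = 0.1700
C ∧ ¬B = a·b on (0.1700, 0.1700) = 0.0289
¬C ∧ (C ∧ ¬B) = a·b on (0.8300, 0.0289) = 0.0240
¬C = 1 − 0.1700 = 0.8300
E ∨ ¬C = a + b − a·b on (0.6900, 0.8300) = 0.9473
(E ∨ ¬C) ∧ B = a·b on (0.9473, 0.8300) = 0.7863
(¬C ∧ (C ∧ ¬B)) ∧ ((E ∨ ¬C) ∧ B) = a·b on (0.0240, 0.7863) = 0.0189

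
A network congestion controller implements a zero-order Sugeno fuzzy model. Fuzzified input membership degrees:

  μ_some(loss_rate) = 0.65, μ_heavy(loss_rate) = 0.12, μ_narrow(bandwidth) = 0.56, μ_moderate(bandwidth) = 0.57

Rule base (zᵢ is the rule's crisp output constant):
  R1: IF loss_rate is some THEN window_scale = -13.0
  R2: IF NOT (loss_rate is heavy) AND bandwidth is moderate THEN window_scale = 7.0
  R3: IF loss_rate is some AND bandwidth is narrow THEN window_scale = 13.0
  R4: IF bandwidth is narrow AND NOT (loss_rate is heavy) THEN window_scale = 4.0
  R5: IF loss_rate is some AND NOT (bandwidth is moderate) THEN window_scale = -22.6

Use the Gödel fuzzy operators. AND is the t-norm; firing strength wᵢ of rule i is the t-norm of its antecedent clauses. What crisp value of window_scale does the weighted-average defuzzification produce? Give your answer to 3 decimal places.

-1.682

R1 (z=-13.0): some=0.65 → w = 0.65
R2 (z=7.0): ¬heavy=1−0.12=0.88, moderate=0.57; AND[min(a, b)] → w = 0.57
R3 (z=13.0): some=0.65, narrow=0.56; AND[min(a, b)] → w = 0.56
R4 (z=4.0): narrow=0.56, ¬heavy=1−0.12=0.88; AND[min(a, b)] → w = 0.56
R5 (z=-22.6): some=0.65, ¬moderate=1−0.57=0.43; AND[min(a, b)] → w = 0.43
Weighted average = (0.65·-13.0 + 0.57·7.0 + 0.56·13.0 + 0.56·4.0 + 0.43·-22.6) / (0.65 + 0.57 + 0.56 + 0.56 + 0.43)
  = -4.6580 / 2.7700 = -1.682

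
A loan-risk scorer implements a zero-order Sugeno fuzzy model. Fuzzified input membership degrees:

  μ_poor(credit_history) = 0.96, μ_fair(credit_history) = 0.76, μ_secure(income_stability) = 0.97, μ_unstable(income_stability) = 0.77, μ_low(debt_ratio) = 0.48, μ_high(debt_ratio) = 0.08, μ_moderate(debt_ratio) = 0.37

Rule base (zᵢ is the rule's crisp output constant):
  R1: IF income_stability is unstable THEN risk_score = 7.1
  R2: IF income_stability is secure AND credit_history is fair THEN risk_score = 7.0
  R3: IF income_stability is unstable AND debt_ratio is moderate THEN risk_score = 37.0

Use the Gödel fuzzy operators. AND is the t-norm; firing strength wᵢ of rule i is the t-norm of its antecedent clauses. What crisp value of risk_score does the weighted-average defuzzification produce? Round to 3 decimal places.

R1 (z=7.1): unstable=0.77 → w = 0.77
R2 (z=7.0): secure=0.97, fair=0.76; AND[min(a, b)] → w = 0.76
R3 (z=37.0): unstable=0.77, moderate=0.37; AND[min(a, b)] → w = 0.37
Weighted average = (0.77·7.1 + 0.76·7.0 + 0.37·37.0) / (0.77 + 0.76 + 0.37)
  = 24.4770 / 1.9000 = 12.883

12.883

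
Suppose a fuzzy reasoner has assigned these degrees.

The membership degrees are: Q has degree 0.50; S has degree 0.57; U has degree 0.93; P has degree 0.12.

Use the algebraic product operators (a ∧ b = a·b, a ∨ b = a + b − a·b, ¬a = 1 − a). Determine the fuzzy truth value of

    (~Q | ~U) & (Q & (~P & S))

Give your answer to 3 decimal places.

0.134

~Q = 1 − 0.5000 = 0.5000
~U = 1 − 0.9300 = 0.0700
~Q | ~U = a + b − a·b on (0.5000, 0.0700) = 0.5350
~P = 1 − 0.1200 = 0.8800
~P & S = a·b on (0.8800, 0.5700) = 0.5016
Q & (~P & S) = a·b on (0.5000, 0.5016) = 0.2508
(~Q | ~U) & (Q & (~P & S)) = a·b on (0.5350, 0.2508) = 0.1342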